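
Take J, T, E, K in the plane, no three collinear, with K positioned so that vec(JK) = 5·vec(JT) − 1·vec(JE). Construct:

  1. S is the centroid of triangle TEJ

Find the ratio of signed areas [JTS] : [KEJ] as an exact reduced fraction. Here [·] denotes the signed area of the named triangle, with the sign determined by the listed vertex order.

Set J = (0, 0), T = (1, 0), E = (0, 1), K = (5, -1); any affine frame gives the same invariant.
1. S is the centroid of triangle TEJ ⇒ S = (1/3, 1/3)
2·[JTS] = 1/3, 2·[KEJ] = 5
[JTS]:[KEJ] = 1/3:5 = 1/15

[JTS]:[KEJ] = 1/15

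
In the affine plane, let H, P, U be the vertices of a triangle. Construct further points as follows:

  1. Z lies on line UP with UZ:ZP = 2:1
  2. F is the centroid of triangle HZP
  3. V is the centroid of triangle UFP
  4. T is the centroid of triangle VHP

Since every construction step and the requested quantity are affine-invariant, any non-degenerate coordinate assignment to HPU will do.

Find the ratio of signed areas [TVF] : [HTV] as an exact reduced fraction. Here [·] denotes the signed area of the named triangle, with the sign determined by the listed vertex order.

Set H = (0, 0), P = (1, 0), U = (0, 1); any affine frame gives the same invariant.
1. Z lies on line UP with UZ:ZP = 2:1 ⇒ Z = (2/3, 1/3)
2. F is the centroid of triangle HZP ⇒ F = (5/9, 1/9)
3. V is the centroid of triangle UFP ⇒ V = (14/27, 10/27)
4. T is the centroid of triangle VHP ⇒ T = (41/81, 10/81)
2·[TVF] = -1/81, 2·[HTV] = 10/81
[TVF]:[HTV] = -1/81:10/81 = -1/10

[TVF]:[HTV] = -1/10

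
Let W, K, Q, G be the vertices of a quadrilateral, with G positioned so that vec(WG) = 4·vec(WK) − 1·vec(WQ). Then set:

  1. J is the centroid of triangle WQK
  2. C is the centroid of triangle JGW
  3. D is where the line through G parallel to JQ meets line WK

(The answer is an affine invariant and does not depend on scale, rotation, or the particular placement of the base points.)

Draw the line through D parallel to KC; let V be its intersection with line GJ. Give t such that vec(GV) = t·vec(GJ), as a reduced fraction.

Work in coordinates with W = (0, 0), K = (1, 0), Q = (0, 1), G = (4, -1).
1. J is the centroid of triangle WQK ⇒ J = (1/3, 1/3)
2. C is the centroid of triangle JGW ⇒ C = (13/9, -2/9)
3. D is where the line through G parallel to JQ meets line WK ⇒ D = (7/2, 0)
through D parallel to KC: direction (4/9, -2/9); meets GJ at V = (19/2, -3)
V = G + t·(J−G) with t = -3/2

t = -3/2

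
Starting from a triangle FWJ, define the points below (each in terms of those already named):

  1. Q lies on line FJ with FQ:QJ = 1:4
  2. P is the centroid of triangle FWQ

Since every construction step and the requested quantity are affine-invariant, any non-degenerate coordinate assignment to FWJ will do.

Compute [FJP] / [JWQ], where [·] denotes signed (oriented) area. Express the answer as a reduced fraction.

[FJP]:[JWQ] = 5/12

Work in coordinates with F = (0, 0), W = (1, 0), J = (0, 1).
1. Q lies on line FJ with FQ:QJ = 1:4 ⇒ Q = (0, 1/5)
2. P is the centroid of triangle FWQ ⇒ P = (1/3, 1/15)
2·[FJP] = -1/3, 2·[JWQ] = -4/5
[FJP]:[JWQ] = -1/3:-4/5 = 5/12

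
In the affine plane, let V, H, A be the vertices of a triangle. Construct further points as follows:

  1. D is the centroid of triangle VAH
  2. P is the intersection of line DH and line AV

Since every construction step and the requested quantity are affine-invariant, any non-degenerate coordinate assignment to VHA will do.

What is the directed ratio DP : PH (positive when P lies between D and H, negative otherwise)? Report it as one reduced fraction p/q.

DP:PH = -1/3

Assign V = (0, 0), H = (1, 0), A = (0, 1) — the answer is frame-independent, so this choice is without loss of generality.
1. D is the centroid of triangle VAH ⇒ D = (1/3, 1/3)
2. P is the intersection of line DH and line AV ⇒ P = (0, 1/2)
P = D + t·(H−D) with t = -1/2, so DP:PH = t:(1−t) = -1/2:3/2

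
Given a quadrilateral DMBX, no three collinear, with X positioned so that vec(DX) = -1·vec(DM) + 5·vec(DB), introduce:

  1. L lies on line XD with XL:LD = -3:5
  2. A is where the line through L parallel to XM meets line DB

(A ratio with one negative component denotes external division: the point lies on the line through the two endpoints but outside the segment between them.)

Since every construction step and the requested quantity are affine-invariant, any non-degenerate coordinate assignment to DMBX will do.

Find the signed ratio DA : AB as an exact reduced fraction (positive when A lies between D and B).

DA:AB = -25/21

Assign D = (0, 0), M = (1, 0), B = (0, 1), X = (-1, 5) — the answer is frame-independent, so this choice is without loss of generality.
1. L lies on line XD with XL:LD = -3:5 ⇒ L = (-5/2, 25/2)
2. A is where the line through L parallel to XM meets line DB ⇒ A = (0, 25/4)
A = D + t·(B−D) with t = 25/4, so DA:AB = t:(1−t) = 25/4:-21/4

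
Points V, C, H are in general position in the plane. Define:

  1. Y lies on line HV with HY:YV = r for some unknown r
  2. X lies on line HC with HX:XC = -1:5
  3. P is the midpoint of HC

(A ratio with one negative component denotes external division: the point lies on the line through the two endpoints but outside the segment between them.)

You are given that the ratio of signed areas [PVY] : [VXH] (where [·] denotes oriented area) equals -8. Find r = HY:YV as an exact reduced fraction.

Choose coordinates V = (0, 0), C = (1, 0), H = (0, 1).
1. With HY:YV = r, write λ = r/(r+1) so Y = H + λ·(V−H); Y is affine-linear in λ
2. X lies on line HC with HX:XC = -1:5 ⇒ X = (-1/4, 5/4)
3. P is the midpoint of HC ⇒ P = (1/2, 1/2)
Every point depending on Y is an affine combination of Y and λ-independent points, so each such coordinate is linear in λ; the λ² term in each signed area is a multiple of (V−H)×(V−H) = 0, so 2·[PVY] and 2·[VXH] are each linear in λ. Evaluating at λ=0 and λ=1:
  2·[PVY] = 1/2·λ − 1/2,   2·[VXH] = -1/4
So [PVY]:[VXH] = (1/2·λ − 1/2) / (-1/4). Setting this equal to -8:
  1/2·λ − 1/2 = -8·(-1/4)  ⇒  λ = 5
Then r = λ/(1−λ) = (5)/(-4) = -5/4. Check: with r = -5/4, Y = (0, -4) and [PVY]:[VXH] = -8 as required.

r = -5/4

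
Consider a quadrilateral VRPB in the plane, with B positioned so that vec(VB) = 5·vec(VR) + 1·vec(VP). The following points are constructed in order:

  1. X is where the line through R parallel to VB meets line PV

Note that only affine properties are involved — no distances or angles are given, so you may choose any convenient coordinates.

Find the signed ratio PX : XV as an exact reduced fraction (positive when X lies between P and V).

PX:XV = -6

Work in coordinates with V = (0, 0), R = (1, 0), P = (0, 1), B = (5, 1).
1. X is where the line through R parallel to VB meets line PV ⇒ X = (0, -1/5)
X = P + t·(V−P) with t = 6/5, so PX:XV = t:(1−t) = 6/5:-1/5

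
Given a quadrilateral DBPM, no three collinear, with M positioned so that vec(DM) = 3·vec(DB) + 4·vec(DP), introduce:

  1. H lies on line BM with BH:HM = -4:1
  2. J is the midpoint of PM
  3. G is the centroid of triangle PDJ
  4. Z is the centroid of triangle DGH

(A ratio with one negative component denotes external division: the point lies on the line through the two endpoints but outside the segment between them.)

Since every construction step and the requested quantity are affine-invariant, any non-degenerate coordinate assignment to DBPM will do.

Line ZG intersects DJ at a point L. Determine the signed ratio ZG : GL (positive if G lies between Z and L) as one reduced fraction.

Set D = (0, 0), B = (1, 0), P = (0, 1), M = (3, 4); any affine frame gives the same invariant.
1. H lies on line BM with BH:HM = -4:1 ⇒ H = (11/3, 16/3)
2. J is the midpoint of PM ⇒ J = (3/2, 5/2)
3. G is the centroid of triangle PDJ ⇒ G = (1/2, 7/6)
4. Z is the centroid of triangle DGH ⇒ Z = (25/18, 13/6)
line ZG meets DJ at L = (29/26, 145/78)
G = Z + t·(L−Z) with t = 13/4, so ZG:GL = 13/4:-9/4

ZG:GL = -13/9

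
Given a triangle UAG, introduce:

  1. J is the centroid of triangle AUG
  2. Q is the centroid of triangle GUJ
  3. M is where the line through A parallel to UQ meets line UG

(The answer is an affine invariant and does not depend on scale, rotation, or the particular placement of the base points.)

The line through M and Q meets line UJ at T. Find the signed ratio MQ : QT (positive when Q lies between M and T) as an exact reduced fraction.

MQ:QT = -13

Assign U = (0, 0), A = (1, 0), G = (0, 1) — the answer is frame-independent, so this choice is without loss of generality.
1. J is the centroid of triangle AUG ⇒ J = (1/3, 1/3)
2. Q is the centroid of triangle GUJ ⇒ Q = (1/9, 4/9)
3. M is where the line through A parallel to UQ meets line UG ⇒ M = (0, -4)
line MQ meets UJ at T = (4/39, 4/39)
Q = M + t·(T−M) with t = 13/12, so MQ:QT = 13/12:-1/12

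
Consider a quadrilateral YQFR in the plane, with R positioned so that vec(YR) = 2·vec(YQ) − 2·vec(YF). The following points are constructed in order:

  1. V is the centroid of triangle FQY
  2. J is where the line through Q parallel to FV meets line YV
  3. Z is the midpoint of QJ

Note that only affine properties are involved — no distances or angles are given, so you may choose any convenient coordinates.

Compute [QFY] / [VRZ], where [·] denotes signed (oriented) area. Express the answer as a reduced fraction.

[QFY]:[VRZ] = 6/7

Set Y = (0, 0), Q = (1, 0), F = (0, 1), R = (2, -2); any affine frame gives the same invariant.
1. V is the centroid of triangle FQY ⇒ V = (1/3, 1/3)
2. J is where the line through Q parallel to FV meets line YV ⇒ J = (2/3, 2/3)
3. Z is the midpoint of QJ ⇒ Z = (5/6, 1/3)
2·[QFY] = 1, 2·[VRZ] = 7/6
[QFY]:[VRZ] = 1:7/6 = 6/7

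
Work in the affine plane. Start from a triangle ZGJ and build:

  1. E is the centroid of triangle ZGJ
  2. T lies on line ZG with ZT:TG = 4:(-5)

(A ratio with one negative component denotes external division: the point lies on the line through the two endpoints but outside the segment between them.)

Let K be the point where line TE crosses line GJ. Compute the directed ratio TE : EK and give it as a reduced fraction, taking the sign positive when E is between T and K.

Work in coordinates with Z = (0, 0), G = (1, 0), J = (0, 1).
1. E is the centroid of triangle ZGJ ⇒ E = (1/3, 1/3)
2. T lies on line ZG with ZT:TG = 4:(-5) ⇒ T = (-4, 0)
line TE meets GJ at K = (9/14, 5/14)
E = T + t·(K−T) with t = 14/15, so TE:EK = 14/15:1/15

TE:EK = 14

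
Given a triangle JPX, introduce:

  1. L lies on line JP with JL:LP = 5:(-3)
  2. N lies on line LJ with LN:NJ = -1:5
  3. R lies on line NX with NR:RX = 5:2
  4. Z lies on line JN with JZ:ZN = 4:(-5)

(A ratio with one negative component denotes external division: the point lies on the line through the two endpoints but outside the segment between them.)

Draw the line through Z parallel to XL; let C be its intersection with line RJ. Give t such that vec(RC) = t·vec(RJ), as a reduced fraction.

Assign J = (0, 0), P = (1, 0), X = (0, 1) — the answer is frame-independent, so this choice is without loss of generality.
1. L lies on line JP with JL:LP = 5:(-3) ⇒ L = (5/2, 0)
2. N lies on line LJ with LN:NJ = -1:5 ⇒ N = (25/8, 0)
3. R lies on line NX with NR:RX = 5:2 ⇒ R = (25/28, 5/7)
4. Z lies on line JN with JZ:ZN = 4:(-5) ⇒ Z = (-25/2, 0)
through Z parallel to XL: direction (5/2, -1); meets RJ at C = (-25/6, -10/3)
C = R + t·(J−R) with t = 17/3

t = 17/3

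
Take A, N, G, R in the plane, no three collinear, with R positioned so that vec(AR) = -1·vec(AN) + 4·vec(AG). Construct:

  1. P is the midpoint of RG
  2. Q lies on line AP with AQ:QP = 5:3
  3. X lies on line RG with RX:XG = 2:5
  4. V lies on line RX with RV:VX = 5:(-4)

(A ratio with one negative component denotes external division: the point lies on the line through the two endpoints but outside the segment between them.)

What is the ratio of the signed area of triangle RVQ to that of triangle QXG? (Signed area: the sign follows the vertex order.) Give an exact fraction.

Choose coordinates A = (0, 0), N = (1, 0), G = (0, 1), R = (-1, 4).
1. P is the midpoint of RG ⇒ P = (-1/2, 5/2)
2. Q lies on line AP with AQ:QP = 5:3 ⇒ Q = (-5/16, 25/16)
3. X lies on line RG with RX:XG = 2:5 ⇒ X = (-5/7, 22/7)
4. V lies on line RX with RV:VX = 5:(-4) ⇒ V = (3/7, -2/7)
2·[RVQ] = -15/28, 2·[QXG] = -15/56
[RVQ]:[QXG] = -15/28:-15/56 = 2

[RVQ]:[QXG] = 2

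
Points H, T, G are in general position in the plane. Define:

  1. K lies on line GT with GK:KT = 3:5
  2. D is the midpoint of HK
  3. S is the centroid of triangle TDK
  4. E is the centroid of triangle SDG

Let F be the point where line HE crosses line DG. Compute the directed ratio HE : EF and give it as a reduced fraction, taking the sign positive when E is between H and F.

HE:EF = -38/11

Work in coordinates with H = (0, 0), T = (1, 0), G = (0, 1).
1. K lies on line GT with GK:KT = 3:5 ⇒ K = (3/8, 5/8)
2. D is the midpoint of HK ⇒ D = (3/16, 5/16)
3. S is the centroid of triangle TDK ⇒ S = (25/48, 5/16)
4. E is the centroid of triangle SDG ⇒ E = (17/72, 13/24)
line HE meets DG at F = (51/304, 117/304)
E = H + t·(F−H) with t = 38/27, so HE:EF = 38/27:-11/27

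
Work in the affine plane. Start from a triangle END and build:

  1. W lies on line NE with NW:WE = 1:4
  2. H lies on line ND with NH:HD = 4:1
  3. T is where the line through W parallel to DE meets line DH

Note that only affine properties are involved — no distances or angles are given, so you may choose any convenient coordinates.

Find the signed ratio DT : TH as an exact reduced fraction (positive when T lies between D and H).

DT:TH = -4/3

Choose coordinates E = (0, 0), N = (1, 0), D = (0, 1).
1. W lies on line NE with NW:WE = 1:4 ⇒ W = (4/5, 0)
2. H lies on line ND with NH:HD = 4:1 ⇒ H = (1/5, 4/5)
3. T is where the line through W parallel to DE meets line DH ⇒ T = (4/5, 1/5)
T = D + t·(H−D) with t = 4, so DT:TH = t:(1−t) = 4:-3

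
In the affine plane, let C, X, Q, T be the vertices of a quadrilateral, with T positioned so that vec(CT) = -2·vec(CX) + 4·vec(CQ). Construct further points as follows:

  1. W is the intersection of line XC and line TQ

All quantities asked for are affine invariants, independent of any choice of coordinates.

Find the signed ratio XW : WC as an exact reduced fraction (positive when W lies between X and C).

XW:WC = 1/2

Assign C = (0, 0), X = (1, 0), Q = (0, 1), T = (-2, 4) — the answer is frame-independent, so this choice is without loss of generality.
1. W is the intersection of line XC and line TQ ⇒ W = (2/3, 0)
W = X + t·(C−X) with t = 1/3, so XW:WC = t:(1−t) = 1/3:2/3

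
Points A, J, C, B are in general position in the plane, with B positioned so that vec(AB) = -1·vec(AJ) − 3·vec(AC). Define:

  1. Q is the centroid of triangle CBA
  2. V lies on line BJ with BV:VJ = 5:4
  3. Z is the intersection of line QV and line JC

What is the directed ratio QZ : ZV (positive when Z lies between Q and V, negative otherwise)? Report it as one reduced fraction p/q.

Work in coordinates with A = (0, 0), J = (1, 0), C = (0, 1), B = (-1, -3).
1. Q is the centroid of triangle CBA ⇒ Q = (-1/3, -2/3)
2. V lies on line BJ with BV:VJ = 5:4 ⇒ V = (1/9, -4/3)
3. Z is the intersection of line QV and line JC ⇒ Z = (-13/3, 16/3)
Z = Q + t·(V−Q) with t = -9, so QZ:ZV = t:(1−t) = -9:10

QZ:ZV = -9/10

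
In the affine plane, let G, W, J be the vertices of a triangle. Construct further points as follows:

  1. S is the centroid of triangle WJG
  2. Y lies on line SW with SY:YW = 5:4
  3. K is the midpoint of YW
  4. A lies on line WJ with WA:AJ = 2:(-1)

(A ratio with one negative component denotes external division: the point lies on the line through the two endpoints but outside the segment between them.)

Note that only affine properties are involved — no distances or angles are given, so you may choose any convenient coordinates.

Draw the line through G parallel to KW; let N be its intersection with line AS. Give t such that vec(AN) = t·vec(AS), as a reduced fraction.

t = 3/2

Assign G = (0, 0), W = (1, 0), J = (0, 1) — the answer is frame-independent, so this choice is without loss of generality.
1. S is the centroid of triangle WJG ⇒ S = (1/3, 1/3)
2. Y lies on line SW with SY:YW = 5:4 ⇒ Y = (19/27, 4/27)
3. K is the midpoint of YW ⇒ K = (23/27, 2/27)
4. A lies on line WJ with WA:AJ = 2:(-1) ⇒ A = (-1, 2)
through G parallel to KW: direction (4/27, -2/27); meets AS at N = (1, -1/2)
N = A + t·(S−A) with t = 3/2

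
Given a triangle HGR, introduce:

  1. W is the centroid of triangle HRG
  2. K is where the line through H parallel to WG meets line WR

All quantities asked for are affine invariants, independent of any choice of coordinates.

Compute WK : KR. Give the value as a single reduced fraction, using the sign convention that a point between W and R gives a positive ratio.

WK:KR = -1/2

Set H = (0, 0), G = (1, 0), R = (0, 1); any affine frame gives the same invariant.
1. W is the centroid of triangle HRG ⇒ W = (1/3, 1/3)
2. K is where the line through H parallel to WG meets line WR ⇒ K = (2/3, -1/3)
K = W + t·(R−W) with t = -1, so WK:KR = t:(1−t) = -1:2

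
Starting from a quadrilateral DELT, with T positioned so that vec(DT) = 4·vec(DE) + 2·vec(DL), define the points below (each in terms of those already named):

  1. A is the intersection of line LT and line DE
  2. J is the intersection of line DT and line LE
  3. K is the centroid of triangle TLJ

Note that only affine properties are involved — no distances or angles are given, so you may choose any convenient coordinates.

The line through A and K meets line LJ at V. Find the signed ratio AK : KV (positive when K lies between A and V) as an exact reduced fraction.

AK:KV = -4

Choose coordinates D = (0, 0), E = (1, 0), L = (0, 1), T = (4, 2).
1. A is the intersection of line LT and line DE ⇒ A = (-4, 0)
2. J is the intersection of line DT and line LE ⇒ J = (2/3, 1/3)
3. K is the centroid of triangle TLJ ⇒ K = (14/9, 10/9)
line AK meets LJ at V = (1/6, 5/6)
K = A + t·(V−A) with t = 4/3, so AK:KV = 4/3:-1/3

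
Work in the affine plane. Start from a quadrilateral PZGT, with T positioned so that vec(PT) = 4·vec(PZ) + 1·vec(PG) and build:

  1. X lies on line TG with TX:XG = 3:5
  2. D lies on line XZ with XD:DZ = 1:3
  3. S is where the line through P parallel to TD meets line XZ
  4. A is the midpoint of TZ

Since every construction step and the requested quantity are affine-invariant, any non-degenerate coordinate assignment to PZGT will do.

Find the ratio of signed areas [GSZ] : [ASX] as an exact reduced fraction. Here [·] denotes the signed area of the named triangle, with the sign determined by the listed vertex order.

[GSZ]:[ASX] = 2/3

Choose coordinates P = (0, 0), Z = (1, 0), G = (0, 1), T = (4, 1).
1. X lies on line TG with TX:XG = 3:5 ⇒ X = (5/2, 1)
2. D lies on line XZ with XD:DZ = 1:3 ⇒ D = (17/8, 3/4)
3. S is where the line through P parallel to TD meets line XZ ⇒ S = (5/4, 1/6)
4. A is the midpoint of TZ ⇒ A = (5/2, 1/2)
2·[GSZ] = -5/12, 2·[ASX] = -5/8
[GSZ]:[ASX] = -5/12:-5/8 = 2/3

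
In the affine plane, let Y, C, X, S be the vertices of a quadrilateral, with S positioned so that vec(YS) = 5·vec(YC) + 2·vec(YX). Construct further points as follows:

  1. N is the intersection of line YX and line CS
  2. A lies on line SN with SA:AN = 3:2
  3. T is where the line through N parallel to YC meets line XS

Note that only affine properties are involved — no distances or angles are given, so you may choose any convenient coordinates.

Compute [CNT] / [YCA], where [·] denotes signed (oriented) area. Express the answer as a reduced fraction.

[CNT]:[YCA] = -15/2

Work in coordinates with Y = (0, 0), C = (1, 0), X = (0, 1), S = (5, 2).
1. N is the intersection of line YX and line CS ⇒ N = (0, -1/2)
2. A lies on line SN with SA:AN = 3:2 ⇒ A = (2, 1/2)
3. T is where the line through N parallel to YC meets line XS ⇒ T = (-15/2, -1/2)
2·[CNT] = -15/4, 2·[YCA] = 1/2
[CNT]:[YCA] = -15/4:1/2 = -15/2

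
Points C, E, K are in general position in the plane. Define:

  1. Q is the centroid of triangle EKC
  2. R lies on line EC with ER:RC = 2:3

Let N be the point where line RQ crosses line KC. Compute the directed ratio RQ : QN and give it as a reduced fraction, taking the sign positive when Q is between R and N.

Set C = (0, 0), E = (1, 0), K = (0, 1); any affine frame gives the same invariant.
1. Q is the centroid of triangle EKC ⇒ Q = (1/3, 1/3)
2. R lies on line EC with ER:RC = 2:3 ⇒ R = (3/5, 0)
line RQ meets KC at N = (0, 3/4)
Q = R + t·(N−R) with t = 4/9, so RQ:QN = 4/9:5/9

RQ:QN = 4/5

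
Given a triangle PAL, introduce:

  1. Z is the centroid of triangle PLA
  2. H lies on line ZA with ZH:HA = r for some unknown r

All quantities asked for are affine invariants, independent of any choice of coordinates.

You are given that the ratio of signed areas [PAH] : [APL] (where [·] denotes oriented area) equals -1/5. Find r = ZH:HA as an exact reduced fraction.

Set P = (0, 0), A = (1, 0), L = (0, 1); any affine frame gives the same invariant.
1. Z is the centroid of triangle PLA ⇒ Z = (1/3, 1/3)
2. With ZH:HA = r, write λ = r/(r+1) so H = Z + λ·(A−Z); H is affine-linear in λ
Every point depending on H is an affine combination of H and λ-independent points, so each such coordinate is linear in λ; the λ² term in each signed area is a multiple of (A−Z)×(A−Z) = 0, so 2·[PAH] and 2·[APL] are each linear in λ. Evaluating at λ=0 and λ=1:
  2·[PAH] = -1/3·λ + 1/3,   2·[APL] = -1
So [PAH]:[APL] = (-1/3·λ + 1/3) / (-1). Setting this equal to -1/5:
  -1/3·λ + 1/3 = -1/5·(-1)  ⇒  λ = 2/5
Then r = λ/(1−λ) = (2/5)/(3/5) = 2/3. Check: with r = 2/3, H = (3/5, 1/5) and [PAH]:[APL] = -1/5 as required.

r = 2/3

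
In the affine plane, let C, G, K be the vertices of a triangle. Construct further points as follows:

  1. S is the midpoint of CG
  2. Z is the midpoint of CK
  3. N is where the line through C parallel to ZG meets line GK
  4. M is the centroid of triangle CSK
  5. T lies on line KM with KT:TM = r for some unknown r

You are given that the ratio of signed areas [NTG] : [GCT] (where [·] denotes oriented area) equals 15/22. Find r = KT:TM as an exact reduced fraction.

Choose coordinates C = (0, 0), G = (1, 0), K = (0, 1).
1. S is the midpoint of CG ⇒ S = (1/2, 0)
2. Z is the midpoint of CK ⇒ Z = (0, 1/2)
3. N is where the line through C parallel to ZG meets line GK ⇒ N = (2, -1)
4. M is the centroid of triangle CSK ⇒ M = (1/6, 1/3)
5. With KT:TM = r, write λ = r/(r+1) so T = K + λ·(M−K); T is affine-linear in λ
Every point depending on T is an affine combination of T and λ-independent points, so each such coordinate is linear in λ; the λ² term in each signed area is a multiple of (M−K)×(M−K) = 0, so 2·[NTG] and 2·[GCT] are each linear in λ. Evaluating at λ=0 and λ=1:
  2·[NTG] = -1/2·λ,   2·[GCT] = 2/3·λ − 1
So [NTG]:[GCT] = (-1/2·λ) / (2/3·λ − 1). Setting this equal to 15/22:
  -1/2·λ = 15/22·(2/3·λ − 1)  ⇒  λ = 5/7
Then r = λ/(1−λ) = (5/7)/(2/7) = 5/2. Check: with r = 5/2, T = (5/42, 11/21) and [NTG]:[GCT] = 15/22 as required.

r = 5/2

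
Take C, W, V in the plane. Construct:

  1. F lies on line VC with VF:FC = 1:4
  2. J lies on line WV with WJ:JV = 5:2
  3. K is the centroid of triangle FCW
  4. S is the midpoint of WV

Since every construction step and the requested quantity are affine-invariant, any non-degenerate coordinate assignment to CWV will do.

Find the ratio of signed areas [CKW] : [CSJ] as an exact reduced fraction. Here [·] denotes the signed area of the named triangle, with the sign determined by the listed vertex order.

Work in coordinates with C = (0, 0), W = (1, 0), V = (0, 1).
1. F lies on line VC with VF:FC = 1:4 ⇒ F = (0, 4/5)
2. J lies on line WV with WJ:JV = 5:2 ⇒ J = (2/7, 5/7)
3. K is the centroid of triangle FCW ⇒ K = (1/3, 4/15)
4. S is the midpoint of WV ⇒ S = (1/2, 1/2)
2·[CKW] = -4/15, 2·[CSJ] = 3/14
[CKW]:[CSJ] = -4/15:3/14 = -56/45

[CKW]:[CSJ] = -56/45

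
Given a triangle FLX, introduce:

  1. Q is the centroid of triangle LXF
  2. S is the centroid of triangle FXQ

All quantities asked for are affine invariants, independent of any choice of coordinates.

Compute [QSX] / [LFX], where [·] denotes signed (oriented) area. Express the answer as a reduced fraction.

[QSX]:[LFX] = 1/9

Choose coordinates F = (0, 0), L = (1, 0), X = (0, 1).
1. Q is the centroid of triangle LXF ⇒ Q = (1/3, 1/3)
2. S is the centroid of triangle FXQ ⇒ S = (1/9, 4/9)
2·[QSX] = -1/9, 2·[LFX] = -1
[QSX]:[LFX] = -1/9:-1 = 1/9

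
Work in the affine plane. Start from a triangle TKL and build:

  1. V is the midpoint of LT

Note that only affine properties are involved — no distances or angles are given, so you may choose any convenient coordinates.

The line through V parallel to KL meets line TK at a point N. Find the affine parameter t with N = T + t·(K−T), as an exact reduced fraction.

Work in coordinates with T = (0, 0), K = (1, 0), L = (0, 1).
1. V is the midpoint of LT ⇒ V = (0, 1/2)
through V parallel to KL: direction (-1, 1); meets TK at N = (1/2, 0)
N = T + t·(K−T) with t = 1/2

t = 1/2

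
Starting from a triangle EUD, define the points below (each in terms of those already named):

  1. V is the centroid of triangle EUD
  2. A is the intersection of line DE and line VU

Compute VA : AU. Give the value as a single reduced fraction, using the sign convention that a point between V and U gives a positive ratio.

Work in coordinates with E = (0, 0), U = (1, 0), D = (0, 1).
1. V is the centroid of triangle EUD ⇒ V = (1/3, 1/3)
2. A is the intersection of line DE and line VU ⇒ A = (0, 1/2)
A = V + t·(U−V) with t = -1/2, so VA:AU = t:(1−t) = -1/2:3/2

VA:AU = -1/3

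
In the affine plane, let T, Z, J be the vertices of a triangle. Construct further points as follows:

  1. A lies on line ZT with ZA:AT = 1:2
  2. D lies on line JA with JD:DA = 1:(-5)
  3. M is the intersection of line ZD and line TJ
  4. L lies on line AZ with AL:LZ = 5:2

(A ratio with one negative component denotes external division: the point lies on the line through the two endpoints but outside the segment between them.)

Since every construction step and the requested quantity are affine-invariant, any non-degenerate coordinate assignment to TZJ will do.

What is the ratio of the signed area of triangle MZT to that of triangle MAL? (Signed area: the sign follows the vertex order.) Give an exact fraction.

Choose coordinates T = (0, 0), Z = (1, 0), J = (0, 1).
1. A lies on line ZT with ZA:AT = 1:2 ⇒ A = (2/3, 0)
2. D lies on line JA with JD:DA = 1:(-5) ⇒ D = (-1/6, 5/4)
3. M is the intersection of line ZD and line TJ ⇒ M = (0, 15/14)
4. L lies on line AZ with AL:LZ = 5:2 ⇒ L = (19/21, 0)
2·[MZT] = -15/14, 2·[MAL] = 25/98
[MZT]:[MAL] = -15/14:25/98 = -21/5

[MZT]:[MAL] = -21/5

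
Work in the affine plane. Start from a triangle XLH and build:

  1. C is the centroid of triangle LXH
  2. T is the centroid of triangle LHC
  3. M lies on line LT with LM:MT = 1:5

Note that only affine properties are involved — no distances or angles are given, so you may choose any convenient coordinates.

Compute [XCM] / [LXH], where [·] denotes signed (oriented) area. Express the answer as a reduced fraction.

Choose coordinates X = (0, 0), L = (1, 0), H = (0, 1).
1. C is the centroid of triangle LXH ⇒ C = (1/3, 1/3)
2. T is the centroid of triangle LHC ⇒ T = (4/9, 4/9)
3. M lies on line LT with LM:MT = 1:5 ⇒ M = (49/54, 2/27)
2·[XCM] = -5/18, 2·[LXH] = -1
[XCM]:[LXH] = -5/18:-1 = 5/18

[XCM]:[LXH] = 5/18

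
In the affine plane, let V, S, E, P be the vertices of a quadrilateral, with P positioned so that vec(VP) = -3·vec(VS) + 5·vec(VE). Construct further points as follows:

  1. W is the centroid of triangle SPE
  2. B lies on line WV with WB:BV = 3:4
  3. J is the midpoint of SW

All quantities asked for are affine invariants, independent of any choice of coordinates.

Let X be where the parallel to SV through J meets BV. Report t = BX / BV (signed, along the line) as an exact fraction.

t = 1/8

Assign V = (0, 0), S = (1, 0), E = (0, 1), P = (-3, 5) — the answer is frame-independent, so this choice is without loss of generality.
1. W is the centroid of triangle SPE ⇒ W = (-2/3, 2)
2. B lies on line WV with WB:BV = 3:4 ⇒ B = (-8/21, 8/7)
3. J is the midpoint of SW ⇒ J = (1/6, 1)
through J parallel to SV: direction (-1, 0); meets BV at X = (-1/3, 1)
X = B + t·(V−B) with t = 1/8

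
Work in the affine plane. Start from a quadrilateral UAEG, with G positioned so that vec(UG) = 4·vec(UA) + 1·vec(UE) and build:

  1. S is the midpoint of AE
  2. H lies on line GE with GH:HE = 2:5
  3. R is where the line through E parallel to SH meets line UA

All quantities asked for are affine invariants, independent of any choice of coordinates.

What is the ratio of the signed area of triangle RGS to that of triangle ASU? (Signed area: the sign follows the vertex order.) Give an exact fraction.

Assign U = (0, 0), A = (1, 0), E = (0, 1), G = (4, 1) — the answer is frame-independent, so this choice is without loss of generality.
1. S is the midpoint of AE ⇒ S = (1/2, 1/2)
2. H lies on line GE with GH:HE = 2:5 ⇒ H = (20/7, 1)
3. R is where the line through E parallel to SH meets line UA ⇒ R = (-33/7, 0)
2·[RGS] = -6/7, 2·[ASU] = 1/2
[RGS]:[ASU] = -6/7:1/2 = -12/7

[RGS]:[ASU] = -12/7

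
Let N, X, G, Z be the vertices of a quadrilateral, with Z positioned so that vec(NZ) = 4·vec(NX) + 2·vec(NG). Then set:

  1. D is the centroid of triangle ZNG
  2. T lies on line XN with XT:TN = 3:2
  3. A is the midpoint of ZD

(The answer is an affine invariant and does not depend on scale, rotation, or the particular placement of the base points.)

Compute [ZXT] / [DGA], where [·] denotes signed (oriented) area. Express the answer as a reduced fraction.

Work in coordinates with N = (0, 0), X = (1, 0), G = (0, 1), Z = (4, 2).
1. D is the centroid of triangle ZNG ⇒ D = (4/3, 1)
2. T lies on line XN with XT:TN = 3:2 ⇒ T = (2/5, 0)
3. A is the midpoint of ZD ⇒ A = (8/3, 3/2)
2·[ZXT] = -6/5, 2·[DGA] = -2/3
[ZXT]:[DGA] = -6/5:-2/3 = 9/5

[ZXT]:[DGA] = 9/5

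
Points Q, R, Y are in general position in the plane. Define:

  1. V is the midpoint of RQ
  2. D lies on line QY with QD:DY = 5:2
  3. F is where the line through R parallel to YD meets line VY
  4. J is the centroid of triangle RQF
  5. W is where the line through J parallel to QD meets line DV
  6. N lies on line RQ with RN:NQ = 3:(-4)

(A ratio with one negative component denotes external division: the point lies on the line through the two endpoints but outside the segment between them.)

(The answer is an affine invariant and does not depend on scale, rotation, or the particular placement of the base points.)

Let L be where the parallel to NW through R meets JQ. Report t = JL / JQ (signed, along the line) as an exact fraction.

t = 13/16

Work in coordinates with Q = (0, 0), R = (1, 0), Y = (0, 1).
1. V is the midpoint of RQ ⇒ V = (1/2, 0)
2. D lies on line QY with QD:DY = 5:2 ⇒ D = (0, 5/7)
3. F is where the line through R parallel to YD meets line VY ⇒ F = (1, -1)
4. J is the centroid of triangle RQF ⇒ J = (2/3, -1/3)
5. W is where the line through J parallel to QD meets line DV ⇒ W = (2/3, -5/21)
6. N lies on line RQ with RN:NQ = 3:(-4) ⇒ N = (4, 0)
through R parallel to NW: direction (-10/3, -5/21); meets JQ at L = (1/8, -1/16)
L = J + t·(Q−J) with t = 13/16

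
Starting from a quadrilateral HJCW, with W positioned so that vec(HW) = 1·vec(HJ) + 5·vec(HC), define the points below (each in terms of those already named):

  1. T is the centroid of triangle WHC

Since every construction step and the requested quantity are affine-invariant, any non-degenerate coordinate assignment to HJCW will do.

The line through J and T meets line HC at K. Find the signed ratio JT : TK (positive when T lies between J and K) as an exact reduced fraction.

Work in coordinates with H = (0, 0), J = (1, 0), C = (0, 1), W = (1, 5).
1. T is the centroid of triangle WHC ⇒ T = (1/3, 2)
line JT meets HC at K = (0, 3)
T = J + t·(K−J) with t = 2/3, so JT:TK = 2/3:1/3

JT:TK = 2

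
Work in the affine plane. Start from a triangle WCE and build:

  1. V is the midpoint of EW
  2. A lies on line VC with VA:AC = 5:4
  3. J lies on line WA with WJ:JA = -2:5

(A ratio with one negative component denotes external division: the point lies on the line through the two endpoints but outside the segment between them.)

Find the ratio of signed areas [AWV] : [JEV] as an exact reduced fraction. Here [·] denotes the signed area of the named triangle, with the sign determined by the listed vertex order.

[AWV]:[JEV] = 3/2

Set W = (0, 0), C = (1, 0), E = (0, 1); any affine frame gives the same invariant.
1. V is the midpoint of EW ⇒ V = (0, 1/2)
2. A lies on line VC with VA:AC = 5:4 ⇒ A = (5/9, 2/9)
3. J lies on line WA with WJ:JA = -2:5 ⇒ J = (-10/27, -4/27)
2·[AWV] = -5/18, 2·[JEV] = -5/27
[AWV]:[JEV] = -5/18:-5/27 = 3/2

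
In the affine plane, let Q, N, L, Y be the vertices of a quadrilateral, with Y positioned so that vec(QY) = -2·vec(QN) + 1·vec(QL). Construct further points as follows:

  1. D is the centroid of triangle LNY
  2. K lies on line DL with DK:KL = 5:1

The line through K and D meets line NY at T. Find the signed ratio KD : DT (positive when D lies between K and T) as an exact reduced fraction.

KD:DT = 5/3

Set Q = (0, 0), N = (1, 0), L = (0, 1), Y = (-2, 1); any affine frame gives the same invariant.
1. D is the centroid of triangle LNY ⇒ D = (-1/3, 2/3)
2. K lies on line DL with DK:KL = 5:1 ⇒ K = (-1/18, 17/18)
line KD meets NY at T = (-1/2, 1/2)
D = K + t·(T−K) with t = 5/8, so KD:DT = 5/8:3/8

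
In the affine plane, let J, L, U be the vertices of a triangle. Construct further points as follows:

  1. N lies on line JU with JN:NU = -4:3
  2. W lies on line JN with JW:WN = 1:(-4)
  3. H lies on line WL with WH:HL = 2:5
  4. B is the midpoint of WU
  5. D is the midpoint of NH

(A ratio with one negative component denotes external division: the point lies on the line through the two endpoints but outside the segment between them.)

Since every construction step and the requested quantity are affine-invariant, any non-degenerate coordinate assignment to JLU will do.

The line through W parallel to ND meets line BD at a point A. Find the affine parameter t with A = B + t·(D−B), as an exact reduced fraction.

t = -7/25

Set J = (0, 0), L = (1, 0), U = (0, 1); any affine frame gives the same invariant.
1. N lies on line JU with JN:NU = -4:3 ⇒ N = (0, 4)
2. W lies on line JN with JW:WN = 1:(-4) ⇒ W = (0, -4/3)
3. H lies on line WL with WH:HL = 2:5 ⇒ H = (2/7, -20/21)
4. B is the midpoint of WU ⇒ B = (0, -1/6)
5. D is the midpoint of NH ⇒ D = (1/7, 32/21)
through W parallel to ND: direction (1/7, -52/21); meets BD at A = (-1/25, -16/25)
A = B + t·(D−B) with t = -7/25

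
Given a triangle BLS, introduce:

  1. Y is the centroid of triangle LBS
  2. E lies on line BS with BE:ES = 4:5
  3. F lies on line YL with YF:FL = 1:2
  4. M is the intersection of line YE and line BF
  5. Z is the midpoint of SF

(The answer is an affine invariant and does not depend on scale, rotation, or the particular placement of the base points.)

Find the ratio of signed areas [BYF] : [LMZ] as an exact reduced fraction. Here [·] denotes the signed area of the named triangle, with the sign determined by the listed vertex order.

[BYF]:[LMZ] = 22/13

Choose coordinates B = (0, 0), L = (1, 0), S = (0, 1).
1. Y is the centroid of triangle LBS ⇒ Y = (1/3, 1/3)
2. E lies on line BS with BE:ES = 4:5 ⇒ E = (0, 4/9)
3. F lies on line YL with YF:FL = 1:2 ⇒ F = (5/9, 2/9)
4. M is the intersection of line YE and line BF ⇒ M = (20/33, 8/33)
5. Z is the midpoint of SF ⇒ Z = (5/18, 11/18)
2·[BYF] = -1/9, 2·[LMZ] = -13/198
[BYF]:[LMZ] = -1/9:-13/198 = 22/13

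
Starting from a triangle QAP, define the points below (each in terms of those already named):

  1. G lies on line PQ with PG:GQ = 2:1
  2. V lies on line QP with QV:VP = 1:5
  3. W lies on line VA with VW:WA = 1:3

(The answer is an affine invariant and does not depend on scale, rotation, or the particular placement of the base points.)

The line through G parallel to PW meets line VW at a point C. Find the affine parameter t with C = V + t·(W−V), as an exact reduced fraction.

t = 1/5

Set Q = (0, 0), A = (1, 0), P = (0, 1); any affine frame gives the same invariant.
1. G lies on line PQ with PG:GQ = 2:1 ⇒ G = (0, 1/3)
2. V lies on line QP with QV:VP = 1:5 ⇒ V = (0, 1/6)
3. W lies on line VA with VW:WA = 1:3 ⇒ W = (1/4, 1/8)
through G parallel to PW: direction (1/4, -7/8); meets VW at C = (1/20, 19/120)
C = V + t·(W−V) with t = 1/5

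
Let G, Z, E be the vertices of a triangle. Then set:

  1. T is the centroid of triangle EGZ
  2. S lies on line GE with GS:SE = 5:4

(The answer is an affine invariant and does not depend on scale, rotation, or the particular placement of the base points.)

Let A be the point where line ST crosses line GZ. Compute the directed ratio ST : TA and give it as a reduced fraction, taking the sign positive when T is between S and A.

Set G = (0, 0), Z = (1, 0), E = (0, 1); any affine frame gives the same invariant.
1. T is the centroid of triangle EGZ ⇒ T = (1/3, 1/3)
2. S lies on line GE with GS:SE = 5:4 ⇒ S = (0, 5/9)
line ST meets GZ at A = (5/6, 0)
T = S + t·(A−S) with t = 2/5, so ST:TA = 2/5:3/5

ST:TA = 2/3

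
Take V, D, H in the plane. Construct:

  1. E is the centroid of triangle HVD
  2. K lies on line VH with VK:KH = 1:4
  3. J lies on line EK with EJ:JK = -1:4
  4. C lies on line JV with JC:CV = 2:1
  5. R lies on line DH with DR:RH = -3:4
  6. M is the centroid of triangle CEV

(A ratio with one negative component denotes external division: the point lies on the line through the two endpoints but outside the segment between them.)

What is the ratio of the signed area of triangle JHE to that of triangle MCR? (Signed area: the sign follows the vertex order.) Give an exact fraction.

Choose coordinates V = (0, 0), D = (1, 0), H = (0, 1).
1. E is the centroid of triangle HVD ⇒ E = (1/3, 1/3)
2. K lies on line VH with VK:KH = 1:4 ⇒ K = (0, 1/5)
3. J lies on line EK with EJ:JK = -1:4 ⇒ J = (4/9, 17/45)
4. C lies on line JV with JC:CV = 2:1 ⇒ C = (4/27, 17/135)
5. R lies on line DH with DR:RH = -3:4 ⇒ R = (4, -3)
6. M is the centroid of triangle CEV ⇒ M = (13/81, 62/405)
2·[JHE] = 4/45, 2·[MCR] = 58/405
[JHE]:[MCR] = 4/45:58/405 = 18/29

[JHE]:[MCR] = 18/29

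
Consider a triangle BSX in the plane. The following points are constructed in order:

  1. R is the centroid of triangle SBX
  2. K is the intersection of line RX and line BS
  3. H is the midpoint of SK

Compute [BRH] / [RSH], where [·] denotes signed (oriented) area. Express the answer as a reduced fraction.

[BRH]:[RSH] = 3

Set B = (0, 0), S = (1, 0), X = (0, 1); any affine frame gives the same invariant.
1. R is the centroid of triangle SBX ⇒ R = (1/3, 1/3)
2. K is the intersection of line RX and line BS ⇒ K = (1/2, 0)
3. H is the midpoint of SK ⇒ H = (3/4, 0)
2·[BRH] = -1/4, 2·[RSH] = -1/12
[BRH]:[RSH] = -1/4:-1/12 = 3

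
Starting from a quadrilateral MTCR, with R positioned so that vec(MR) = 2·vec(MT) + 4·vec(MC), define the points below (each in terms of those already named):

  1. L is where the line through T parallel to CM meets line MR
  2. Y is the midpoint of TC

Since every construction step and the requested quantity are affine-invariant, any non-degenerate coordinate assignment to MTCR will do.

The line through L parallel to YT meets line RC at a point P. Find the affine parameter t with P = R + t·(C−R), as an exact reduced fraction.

t = 3/5

Assign M = (0, 0), T = (1, 0), C = (0, 1), R = (2, 4) — the answer is frame-independent, so this choice is without loss of generality.
1. L is where the line through T parallel to CM meets line MR ⇒ L = (1, 2)
2. Y is the midpoint of TC ⇒ Y = (1/2, 1/2)
through L parallel to YT: direction (1/2, -1/2); meets RC at P = (4/5, 11/5)
P = R + t·(C−R) with t = 3/5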